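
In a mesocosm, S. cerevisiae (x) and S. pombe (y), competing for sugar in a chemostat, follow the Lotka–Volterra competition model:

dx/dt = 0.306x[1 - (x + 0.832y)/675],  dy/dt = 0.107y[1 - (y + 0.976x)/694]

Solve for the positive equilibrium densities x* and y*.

Setting both brackets to zero gives the nullclines x + 0.832y = 675 and 0.976x + y = 694.
Substituting y = 694 - 0.976x into the first: x(1 - 0.832·0.976) = 675 - 0.832·694.
So x* = 97.6/0.188 = 519, and then y* = 694 - 0.976·519 = 187.

x* ≈ 519, y* ≈ 187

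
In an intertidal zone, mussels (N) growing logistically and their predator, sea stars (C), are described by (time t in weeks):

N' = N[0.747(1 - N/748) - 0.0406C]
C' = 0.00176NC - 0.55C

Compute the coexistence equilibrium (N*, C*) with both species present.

N* ≈ 312, C* ≈ 10.7

From dC/dt = 0 with C > 0: 0.00176N* = 0.55, so N* = 312.
Substitute into dN/dt = 0: 0.747(1 - 312/748) = 0.0406C*.
The bracket is 0.582, giving C* = 0.435/0.0406 = 10.7.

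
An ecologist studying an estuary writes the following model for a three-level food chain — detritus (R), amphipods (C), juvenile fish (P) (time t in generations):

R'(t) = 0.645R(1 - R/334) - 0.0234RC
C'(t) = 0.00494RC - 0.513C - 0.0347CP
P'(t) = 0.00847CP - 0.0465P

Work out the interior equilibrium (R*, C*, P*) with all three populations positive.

From dP/dt = 0: 0.00847C* = 0.0465, so C* = 5.49.
From dR/dt = 0: 0.645(1 - R*/334) = 0.0234·5.49, giving R* = 334·(1 - 0.199) = 267.
From dC/dt = 0: 0.00494·267 - 0.513 = 0.0347P*, so P* = 0.808/0.0347 = 23.3.

R* ≈ 267, C* ≈ 5.49, P* ≈ 23.3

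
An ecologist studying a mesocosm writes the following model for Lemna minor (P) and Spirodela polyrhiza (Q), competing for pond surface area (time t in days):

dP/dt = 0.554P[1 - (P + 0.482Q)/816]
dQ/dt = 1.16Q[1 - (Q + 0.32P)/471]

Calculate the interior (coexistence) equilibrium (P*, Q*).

P* ≈ 696, Q* ≈ 248

Setting both brackets to zero gives the nullclines P + 0.482Q = 816 and 0.32P + Q = 471.
Substituting Q = 471 - 0.32P into the first: P(1 - 0.482·0.32) = 816 - 0.482·471.
So P* = 589/0.846 = 696, and then Q* = 471 - 0.32·696 = 248.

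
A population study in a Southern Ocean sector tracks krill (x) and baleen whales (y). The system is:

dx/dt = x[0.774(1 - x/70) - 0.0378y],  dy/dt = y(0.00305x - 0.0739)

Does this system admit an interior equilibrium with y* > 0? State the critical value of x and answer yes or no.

Threshold x = 24.2; K > 24.2, so yes, the predator persists.

The predator equation gives dy/dt > 0 only when x > 0.0739/0.00305 = 24.2.
Without the predator, x → K = 70. Since 70 > 24.2, the predator can invade and persist.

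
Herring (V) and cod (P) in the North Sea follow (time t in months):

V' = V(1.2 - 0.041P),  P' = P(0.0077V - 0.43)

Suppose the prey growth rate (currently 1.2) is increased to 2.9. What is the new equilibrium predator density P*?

At the interior fixed point, setting dV/dt = 0 with V > 0 fixes P* = (prey growth rate)/(VP coefficient) — independent of the other coefficients.
With the change, P* = 2.9/0.041 = 70.7; it rises from 29.3.

P* ≈ 70.7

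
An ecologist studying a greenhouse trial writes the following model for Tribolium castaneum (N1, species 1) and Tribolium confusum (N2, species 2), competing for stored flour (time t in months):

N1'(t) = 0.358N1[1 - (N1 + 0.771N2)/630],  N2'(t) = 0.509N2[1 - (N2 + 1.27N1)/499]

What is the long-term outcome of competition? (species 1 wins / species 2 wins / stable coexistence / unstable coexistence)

Compare the nullcline intercepts: K1/α12 = 630/0.771 = 817 > K2 = 499; K2/α21 = 499/1.27 = 393 < K1 = 630.
Since the inequalities point opposite ways, species 1 can invade but species 2 cannot.

species 1 excludes species 2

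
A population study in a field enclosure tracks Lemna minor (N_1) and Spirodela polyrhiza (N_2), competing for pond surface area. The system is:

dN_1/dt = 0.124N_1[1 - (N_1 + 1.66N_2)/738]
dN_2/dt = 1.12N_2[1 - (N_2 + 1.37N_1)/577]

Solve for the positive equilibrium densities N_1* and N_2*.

Setting both brackets to zero gives the nullclines N_1 + 1.66N_2 = 738 and 1.37N_1 + N_2 = 577.
Substituting N_2 = 577 - 1.37N_1 into the first: N_1(1 - 1.66·1.37) = 738 - 1.66·577.
So N_1* = -220/-1.27 = 173, and then N_2* = 577 - 1.37·173 = 341.

N_1* ≈ 173, N_2* ≈ 341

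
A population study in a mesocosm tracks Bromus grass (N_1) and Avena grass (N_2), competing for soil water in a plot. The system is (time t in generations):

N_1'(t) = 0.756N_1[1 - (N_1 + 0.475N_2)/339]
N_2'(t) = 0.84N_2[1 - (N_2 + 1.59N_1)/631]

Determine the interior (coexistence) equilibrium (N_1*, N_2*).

N_1* ≈ 160, N_2* ≈ 376

Setting both brackets to zero gives the nullclines N_1 + 0.475N_2 = 339 and 1.59N_1 + N_2 = 631.
Substituting N_2 = 631 - 1.59N_1 into the first: N_1(1 - 0.475·1.59) = 339 - 0.475·631.
So N_1* = 39.3/0.245 = 160, and then N_2* = 631 - 1.59·160 = 376.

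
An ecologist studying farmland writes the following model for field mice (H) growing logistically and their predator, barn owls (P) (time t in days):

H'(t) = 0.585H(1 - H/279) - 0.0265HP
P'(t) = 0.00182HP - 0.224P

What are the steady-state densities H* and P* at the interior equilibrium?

From dP/dt = 0 with P > 0: 0.00182H* = 0.224, so H* = 123.
Substitute into dH/dt = 0: 0.585(1 - 123/279) = 0.0265P*.
The bracket is 0.559, giving P* = 0.327/0.0265 = 12.3.

H* ≈ 123, P* ≈ 12.3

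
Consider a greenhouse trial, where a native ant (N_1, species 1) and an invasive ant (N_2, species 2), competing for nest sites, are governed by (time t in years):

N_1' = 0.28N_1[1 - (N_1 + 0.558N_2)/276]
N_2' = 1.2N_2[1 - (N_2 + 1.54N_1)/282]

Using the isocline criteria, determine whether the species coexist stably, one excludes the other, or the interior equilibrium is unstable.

species 1 excludes species 2

Compare the nullcline intercepts: K1/α12 = 276/0.558 = 495 > K2 = 282; K2/α21 = 282/1.54 = 183 < K1 = 276.
Since the inequalities point opposite ways, species 1 can invade but species 2 cannot.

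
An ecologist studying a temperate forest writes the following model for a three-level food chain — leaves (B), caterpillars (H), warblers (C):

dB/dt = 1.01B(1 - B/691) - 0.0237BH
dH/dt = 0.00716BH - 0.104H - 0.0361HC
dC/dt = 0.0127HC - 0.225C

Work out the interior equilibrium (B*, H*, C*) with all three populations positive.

From dC/dt = 0: 0.0127H* = 0.225, so H* = 17.7.
From dB/dt = 0: 1.01(1 - B*/691) = 0.0237·17.7, giving B* = 691·(1 - 0.416) = 404.
From dH/dt = 0: 0.00716·404 - 0.104 = 0.0361C*, so C* = 2.79/0.0361 = 77.2.

B* ≈ 404, H* ≈ 17.7, C* ≈ 77.2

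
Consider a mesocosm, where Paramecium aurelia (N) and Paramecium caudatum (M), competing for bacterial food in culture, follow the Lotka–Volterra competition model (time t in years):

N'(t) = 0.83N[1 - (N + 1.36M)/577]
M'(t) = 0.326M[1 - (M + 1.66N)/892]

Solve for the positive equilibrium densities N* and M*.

N* ≈ 506, M* ≈ 52.3

Setting both brackets to zero gives the nullclines N + 1.36M = 577 and 1.66N + M = 892.
Substituting M = 892 - 1.66N into the first: N(1 - 1.36·1.66) = 577 - 1.36·892.
So N* = -636/-1.26 = 506, and then M* = 892 - 1.66·506 = 52.3.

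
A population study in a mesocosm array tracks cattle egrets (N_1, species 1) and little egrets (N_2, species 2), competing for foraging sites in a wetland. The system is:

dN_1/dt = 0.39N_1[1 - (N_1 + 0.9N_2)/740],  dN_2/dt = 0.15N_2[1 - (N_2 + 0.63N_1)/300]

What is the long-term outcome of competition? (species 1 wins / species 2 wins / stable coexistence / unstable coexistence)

Compare the nullcline intercepts: K1/α12 = 740/0.9 = 822 > K2 = 300; K2/α21 = 300/0.63 = 476 < K1 = 740.
Since the inequalities point opposite ways, species 1 can invade but species 2 cannot.

species 1 excludes species 2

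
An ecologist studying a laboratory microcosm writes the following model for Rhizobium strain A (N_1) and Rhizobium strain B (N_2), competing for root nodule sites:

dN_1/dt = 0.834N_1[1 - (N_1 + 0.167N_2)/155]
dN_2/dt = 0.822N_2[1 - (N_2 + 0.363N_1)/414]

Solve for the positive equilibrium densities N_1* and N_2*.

Setting both brackets to zero gives the nullclines N_1 + 0.167N_2 = 155 and 0.363N_1 + N_2 = 414.
Substituting N_2 = 414 - 0.363N_1 into the first: N_1(1 - 0.167·0.363) = 155 - 0.167·414.
So N_1* = 85.9/0.939 = 91.4, and then N_2* = 414 - 0.363·91.4 = 381.

N_1* ≈ 91.4, N_2* ≈ 381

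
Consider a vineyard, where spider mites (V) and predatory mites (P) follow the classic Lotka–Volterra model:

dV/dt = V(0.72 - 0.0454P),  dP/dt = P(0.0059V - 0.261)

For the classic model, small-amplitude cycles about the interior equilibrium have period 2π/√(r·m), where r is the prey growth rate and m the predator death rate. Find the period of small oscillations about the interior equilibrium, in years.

T ≈ 14.5 years

Here r = 0.72 and m = 0.261, so r·m = 0.188.
ω = √0.188 = 0.433 per year, hence T = 2π/ω ≈ 14.5 years.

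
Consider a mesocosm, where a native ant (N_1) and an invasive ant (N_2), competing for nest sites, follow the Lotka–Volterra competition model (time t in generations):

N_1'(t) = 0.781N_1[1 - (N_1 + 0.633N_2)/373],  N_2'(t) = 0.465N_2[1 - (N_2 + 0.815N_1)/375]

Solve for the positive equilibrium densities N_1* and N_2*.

Setting both brackets to zero gives the nullclines N_1 + 0.633N_2 = 373 and 0.815N_1 + N_2 = 375.
Substituting N_2 = 375 - 0.815N_1 into the first: N_1(1 - 0.633·0.815) = 373 - 0.633·375.
So N_1* = 136/0.484 = 280, and then N_2* = 375 - 0.815·280 = 147.

N_1* ≈ 280, N_2* ≈ 147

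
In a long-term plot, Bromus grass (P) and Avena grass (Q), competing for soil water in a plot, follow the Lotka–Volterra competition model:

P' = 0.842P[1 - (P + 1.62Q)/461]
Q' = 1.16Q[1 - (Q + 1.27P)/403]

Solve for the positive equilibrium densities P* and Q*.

P* ≈ 181, Q* ≈ 173

Setting both brackets to zero gives the nullclines P + 1.62Q = 461 and 1.27P + Q = 403.
Substituting Q = 403 - 1.27P into the first: P(1 - 1.62·1.27) = 461 - 1.62·403.
So P* = -192/-1.06 = 181, and then Q* = 403 - 1.27·181 = 173.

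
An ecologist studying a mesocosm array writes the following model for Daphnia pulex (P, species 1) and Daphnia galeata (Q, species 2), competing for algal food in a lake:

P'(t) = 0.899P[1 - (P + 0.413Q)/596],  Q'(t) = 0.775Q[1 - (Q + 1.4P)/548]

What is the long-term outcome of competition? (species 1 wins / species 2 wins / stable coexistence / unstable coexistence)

Compare the nullcline intercepts: K1/α12 = 596/0.413 = 1440 > K2 = 548; K2/α21 = 548/1.4 = 391 < K1 = 596.
Since the inequalities point opposite ways, species 1 can invade but species 2 cannot.

species 1 excludes species 2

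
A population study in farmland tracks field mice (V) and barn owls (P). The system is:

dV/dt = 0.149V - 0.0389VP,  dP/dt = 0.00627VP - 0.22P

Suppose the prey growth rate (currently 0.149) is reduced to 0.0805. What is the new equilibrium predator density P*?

P* ≈ 2.07

At the interior fixed point, setting dV/dt = 0 with V > 0 fixes P* = (prey growth rate)/(VP coefficient) — independent of the other coefficients.
With the change, P* = 0.0805/0.0389 = 2.07; it falls from 3.83.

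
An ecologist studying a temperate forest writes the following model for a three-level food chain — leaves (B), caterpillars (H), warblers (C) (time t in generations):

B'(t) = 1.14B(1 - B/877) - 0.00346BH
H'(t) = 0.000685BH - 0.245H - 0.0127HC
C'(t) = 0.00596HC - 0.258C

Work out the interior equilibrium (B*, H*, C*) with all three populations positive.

B* ≈ 762, H* ≈ 43.3, C* ≈ 21.8

From dC/dt = 0: 0.00596H* = 0.258, so H* = 43.3.
From dB/dt = 0: 1.14(1 - B*/877) = 0.00346·43.3, giving B* = 877·(1 - 0.131) = 762.
From dH/dt = 0: 0.000685·762 - 0.245 = 0.0127C*, so C* = 0.277/0.0127 = 21.8.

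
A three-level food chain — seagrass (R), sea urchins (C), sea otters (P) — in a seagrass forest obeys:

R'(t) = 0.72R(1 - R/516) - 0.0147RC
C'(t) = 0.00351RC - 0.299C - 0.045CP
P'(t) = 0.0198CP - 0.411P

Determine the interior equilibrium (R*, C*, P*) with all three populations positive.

R* ≈ 297, C* ≈ 20.8, P* ≈ 16.5

From dP/dt = 0: 0.0198C* = 0.411, so C* = 20.8.
From dR/dt = 0: 0.72(1 - R*/516) = 0.0147·20.8, giving R* = 516·(1 - 0.424) = 297.
From dC/dt = 0: 0.00351·297 - 0.299 = 0.045P*, so P* = 0.745/0.045 = 16.5.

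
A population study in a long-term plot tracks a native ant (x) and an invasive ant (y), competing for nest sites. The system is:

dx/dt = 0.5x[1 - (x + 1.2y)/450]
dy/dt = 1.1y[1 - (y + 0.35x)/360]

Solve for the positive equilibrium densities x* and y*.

x* ≈ 31, y* ≈ 349

Setting both brackets to zero gives the nullclines x + 1.2y = 450 and 0.35x + y = 360.
Substituting y = 360 - 0.35x into the first: x(1 - 1.2·0.35) = 450 - 1.2·360.
So x* = 18/0.58 = 31, and then y* = 360 - 0.35·31 = 349.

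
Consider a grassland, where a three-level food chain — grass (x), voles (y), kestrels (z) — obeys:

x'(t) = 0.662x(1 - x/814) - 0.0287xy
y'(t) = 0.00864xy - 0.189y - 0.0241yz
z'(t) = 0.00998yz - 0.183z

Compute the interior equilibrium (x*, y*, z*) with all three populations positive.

x* ≈ 167, y* ≈ 18.3, z* ≈ 52

From dz/dt = 0: 0.00998y* = 0.183, so y* = 18.3.
From dx/dt = 0: 0.662(1 - x*/814) = 0.0287·18.3, giving x* = 814·(1 - 0.795) = 167.
From dy/dt = 0: 0.00864·167 - 0.189 = 0.0241z*, so z* = 1.25/0.0241 = 52.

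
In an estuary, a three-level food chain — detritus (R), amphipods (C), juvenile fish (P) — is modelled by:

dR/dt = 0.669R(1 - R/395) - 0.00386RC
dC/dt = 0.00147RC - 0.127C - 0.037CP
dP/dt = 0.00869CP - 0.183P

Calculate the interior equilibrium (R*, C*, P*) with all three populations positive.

R* ≈ 347, C* ≈ 21.1, P* ≈ 10.4

From dP/dt = 0: 0.00869C* = 0.183, so C* = 21.1.
From dR/dt = 0: 0.669(1 - R*/395) = 0.00386·21.1, giving R* = 395·(1 - 0.122) = 347.
From dC/dt = 0: 0.00147·347 - 0.127 = 0.037P*, so P* = 0.383/0.037 = 10.4.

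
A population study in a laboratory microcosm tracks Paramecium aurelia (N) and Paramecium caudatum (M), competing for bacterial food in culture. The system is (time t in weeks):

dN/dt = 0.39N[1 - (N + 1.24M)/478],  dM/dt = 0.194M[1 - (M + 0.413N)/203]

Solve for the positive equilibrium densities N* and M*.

Setting both brackets to zero gives the nullclines N + 1.24M = 478 and 0.413N + M = 203.
Substituting M = 203 - 0.413N into the first: N(1 - 1.24·0.413) = 478 - 1.24·203.
So N* = 226/0.488 = 464, and then M* = 203 - 0.413·464 = 11.4.

N* ≈ 464, M* ≈ 11.4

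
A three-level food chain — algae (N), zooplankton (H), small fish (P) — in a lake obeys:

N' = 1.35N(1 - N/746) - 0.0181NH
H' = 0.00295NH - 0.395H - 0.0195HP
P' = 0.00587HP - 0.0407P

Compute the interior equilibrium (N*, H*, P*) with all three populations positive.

From dP/dt = 0: 0.00587H* = 0.0407, so H* = 6.93.
From dN/dt = 0: 1.35(1 - N*/746) = 0.0181·6.93, giving N* = 746·(1 - 0.093) = 677.
From dH/dt = 0: 0.00295·677 - 0.395 = 0.0195P*, so P* = 1.6/0.0195 = 82.1.

N* ≈ 677, H* ≈ 6.93, P* ≈ 82.1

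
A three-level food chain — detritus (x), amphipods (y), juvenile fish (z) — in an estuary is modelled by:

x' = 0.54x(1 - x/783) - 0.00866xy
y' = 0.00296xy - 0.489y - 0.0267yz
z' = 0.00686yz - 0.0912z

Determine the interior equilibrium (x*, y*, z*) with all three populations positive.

From dz/dt = 0: 0.00686y* = 0.0912, so y* = 13.3.
From dx/dt = 0: 0.54(1 - x*/783) = 0.00866·13.3, giving x* = 783·(1 - 0.213) = 616.
From dy/dt = 0: 0.00296·616 - 0.489 = 0.0267z*, so z* = 1.33/0.0267 = 50.

x* ≈ 616, y* ≈ 13.3, z* ≈ 50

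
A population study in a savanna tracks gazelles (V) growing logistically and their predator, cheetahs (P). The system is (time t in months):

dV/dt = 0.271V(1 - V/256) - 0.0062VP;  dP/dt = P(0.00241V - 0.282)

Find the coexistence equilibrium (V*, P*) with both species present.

From dP/dt = 0 with P > 0: 0.00241V* = 0.282, so V* = 117.
Substitute into dV/dt = 0: 0.271(1 - 117/256) = 0.0062P*.
The bracket is 0.543, giving P* = 0.147/0.0062 = 23.7.

V* ≈ 117, P* ≈ 23.7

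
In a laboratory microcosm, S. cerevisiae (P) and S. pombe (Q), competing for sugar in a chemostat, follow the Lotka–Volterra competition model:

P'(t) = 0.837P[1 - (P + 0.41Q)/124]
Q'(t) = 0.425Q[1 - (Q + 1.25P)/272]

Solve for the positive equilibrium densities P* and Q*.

Setting both brackets to zero gives the nullclines P + 0.41Q = 124 and 1.25P + Q = 272.
Substituting Q = 272 - 1.25P into the first: P(1 - 0.41·1.25) = 124 - 0.41·272.
So P* = 12.5/0.488 = 25.6, and then Q* = 272 - 1.25·25.6 = 240.

P* ≈ 25.6, Q* ≈ 240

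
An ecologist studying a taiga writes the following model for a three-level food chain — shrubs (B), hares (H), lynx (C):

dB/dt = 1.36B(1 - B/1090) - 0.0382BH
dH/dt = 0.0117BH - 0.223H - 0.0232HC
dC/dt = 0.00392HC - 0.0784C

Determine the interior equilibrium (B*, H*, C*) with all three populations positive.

B* ≈ 478, H* ≈ 20, C* ≈ 231

From dC/dt = 0: 0.00392H* = 0.0784, so H* = 20.
From dB/dt = 0: 1.36(1 - B*/1090) = 0.0382·20, giving B* = 1090·(1 - 0.562) = 478.
From dH/dt = 0: 0.0117·478 - 0.223 = 0.0232C*, so C* = 5.37/0.0232 = 231.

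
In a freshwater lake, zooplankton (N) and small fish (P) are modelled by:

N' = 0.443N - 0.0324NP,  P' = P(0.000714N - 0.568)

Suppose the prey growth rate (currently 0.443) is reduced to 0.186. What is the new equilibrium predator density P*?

At the interior fixed point, setting dN/dt = 0 with N > 0 fixes P* = (prey growth rate)/(NP coefficient) — independent of the other coefficients.
With the change, P* = 0.186/0.0324 = 5.74; it falls from 13.7.

P* ≈ 5.74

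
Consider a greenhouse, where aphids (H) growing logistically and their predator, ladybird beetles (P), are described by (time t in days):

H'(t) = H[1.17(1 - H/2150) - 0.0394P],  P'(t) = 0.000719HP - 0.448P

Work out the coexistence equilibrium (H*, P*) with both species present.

From dP/dt = 0 with P > 0: 0.000719H* = 0.448, so H* = 623.
Substitute into dH/dt = 0: 1.17(1 - 623/2150) = 0.0394P*.
The bracket is 0.71, giving P* = 0.831/0.0394 = 21.1.

H* ≈ 623, P* ≈ 21.1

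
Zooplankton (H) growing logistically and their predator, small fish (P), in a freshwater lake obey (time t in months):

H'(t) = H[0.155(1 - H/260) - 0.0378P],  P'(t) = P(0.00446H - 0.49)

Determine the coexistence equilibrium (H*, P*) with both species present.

H* ≈ 110, P* ≈ 2.37

From dP/dt = 0 with P > 0: 0.00446H* = 0.49, so H* = 110.
Substitute into dH/dt = 0: 0.155(1 - 110/260) = 0.0378P*.
The bracket is 0.577, giving P* = 0.0895/0.0378 = 2.37.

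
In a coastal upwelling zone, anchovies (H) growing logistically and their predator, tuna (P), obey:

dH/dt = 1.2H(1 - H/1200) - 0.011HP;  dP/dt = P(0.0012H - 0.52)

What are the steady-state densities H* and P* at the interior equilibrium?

From dP/dt = 0 with P > 0: 0.0012H* = 0.52, so H* = 433.
Substitute into dH/dt = 0: 1.2(1 - 433/1200) = 0.011P*.
The bracket is 0.639, giving P* = 0.767/0.011 = 69.7.

H* ≈ 433, P* ≈ 69.7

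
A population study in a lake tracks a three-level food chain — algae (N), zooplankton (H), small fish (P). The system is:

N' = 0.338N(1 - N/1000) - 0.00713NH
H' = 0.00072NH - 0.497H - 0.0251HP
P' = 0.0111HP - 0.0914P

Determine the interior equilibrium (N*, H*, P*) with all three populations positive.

From dP/dt = 0: 0.0111H* = 0.0914, so H* = 8.23.
From dN/dt = 0: 0.338(1 - N*/1000) = 0.00713·8.23, giving N* = 1000·(1 - 0.174) = 826.
From dH/dt = 0: 0.00072·826 - 0.497 = 0.0251P*, so P* = 0.0979/0.0251 = 3.9.

N* ≈ 826, H* ≈ 8.23, P* ≈ 3.9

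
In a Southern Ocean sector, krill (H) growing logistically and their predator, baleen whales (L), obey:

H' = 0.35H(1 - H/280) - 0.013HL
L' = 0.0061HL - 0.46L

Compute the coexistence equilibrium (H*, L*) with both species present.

H* ≈ 75.4, L* ≈ 19.7

From dL/dt = 0 with L > 0: 0.0061H* = 0.46, so H* = 75.4.
Substitute into dH/dt = 0: 0.35(1 - 75.4/280) = 0.013L*.
The bracket is 0.731, giving L* = 0.256/0.013 = 19.7.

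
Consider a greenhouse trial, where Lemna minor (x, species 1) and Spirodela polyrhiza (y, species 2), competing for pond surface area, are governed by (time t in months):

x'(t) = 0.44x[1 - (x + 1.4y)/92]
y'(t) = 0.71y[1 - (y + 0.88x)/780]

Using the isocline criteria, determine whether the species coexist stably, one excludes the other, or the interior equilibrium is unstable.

species 2 excludes species 1

Compare the nullcline intercepts: K1/α12 = 92/1.4 = 65.7 < K2 = 780; K2/α21 = 780/0.88 = 886 > K1 = 92.
Since the inequalities point opposite ways, species 2 can invade but species 1 cannot.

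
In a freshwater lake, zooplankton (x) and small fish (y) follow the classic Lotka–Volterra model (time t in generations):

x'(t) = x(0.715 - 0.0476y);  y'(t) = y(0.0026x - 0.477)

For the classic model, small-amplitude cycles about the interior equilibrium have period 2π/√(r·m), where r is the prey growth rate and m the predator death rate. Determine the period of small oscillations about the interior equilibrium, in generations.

Here r = 0.715 and m = 0.477, so r·m = 0.341.
ω = √0.341 = 0.584 per generation, hence T = 2π/ω ≈ 10.8 generations.

T ≈ 10.8 generations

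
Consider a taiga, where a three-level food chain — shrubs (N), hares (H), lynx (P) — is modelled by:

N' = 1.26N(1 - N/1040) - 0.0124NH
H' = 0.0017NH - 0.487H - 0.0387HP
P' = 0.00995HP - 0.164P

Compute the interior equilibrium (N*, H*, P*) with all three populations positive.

N* ≈ 871, H* ≈ 16.5, P* ≈ 25.7

From dP/dt = 0: 0.00995H* = 0.164, so H* = 16.5.
From dN/dt = 0: 1.26(1 - N*/1040) = 0.0124·16.5, giving N* = 1040·(1 - 0.162) = 871.
From dH/dt = 0: 0.0017·871 - 0.487 = 0.0387P*, so P* = 0.994/0.0387 = 25.7.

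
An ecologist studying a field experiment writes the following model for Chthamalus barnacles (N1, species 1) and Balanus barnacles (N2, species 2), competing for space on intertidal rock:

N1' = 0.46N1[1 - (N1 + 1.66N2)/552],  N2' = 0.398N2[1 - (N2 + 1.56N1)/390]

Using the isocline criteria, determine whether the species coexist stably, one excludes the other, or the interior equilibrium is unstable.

unstable coexistence (outcome depends on initial conditions)

Compare the nullcline intercepts: K1/α12 = 552/1.66 = 333 < K2 = 390; K2/α21 = 390/1.56 = 250 < K1 = 552.
Since both are reversed, neither can invade when rare; the interior point is a saddle.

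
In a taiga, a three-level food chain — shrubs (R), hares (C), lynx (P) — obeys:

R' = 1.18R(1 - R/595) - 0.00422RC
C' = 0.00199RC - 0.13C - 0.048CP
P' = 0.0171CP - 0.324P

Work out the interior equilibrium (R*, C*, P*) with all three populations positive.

R* ≈ 555, C* ≈ 18.9, P* ≈ 20.3

From dP/dt = 0: 0.0171C* = 0.324, so C* = 18.9.
From dR/dt = 0: 1.18(1 - R*/595) = 0.00422·18.9, giving R* = 595·(1 - 0.0678) = 555.
From dC/dt = 0: 0.00199·555 - 0.13 = 0.048P*, so P* = 0.974/0.048 = 20.3.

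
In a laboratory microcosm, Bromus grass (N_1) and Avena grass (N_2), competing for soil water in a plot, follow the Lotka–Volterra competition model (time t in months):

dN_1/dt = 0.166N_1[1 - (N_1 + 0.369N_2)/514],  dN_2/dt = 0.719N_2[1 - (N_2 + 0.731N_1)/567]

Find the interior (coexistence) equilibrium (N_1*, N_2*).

Setting both brackets to zero gives the nullclines N_1 + 0.369N_2 = 514 and 0.731N_1 + N_2 = 567.
Substituting N_2 = 567 - 0.731N_1 into the first: N_1(1 - 0.369·0.731) = 514 - 0.369·567.
So N_1* = 305/0.73 = 417, and then N_2* = 567 - 0.731·417 = 262.

N_1* ≈ 417, N_2* ≈ 262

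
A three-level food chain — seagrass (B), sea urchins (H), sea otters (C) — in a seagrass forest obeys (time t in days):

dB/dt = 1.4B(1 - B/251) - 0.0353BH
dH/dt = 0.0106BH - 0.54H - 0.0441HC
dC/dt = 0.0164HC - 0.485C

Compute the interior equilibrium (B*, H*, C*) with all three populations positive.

B* ≈ 63.8, H* ≈ 29.6, C* ≈ 3.1

From dC/dt = 0: 0.0164H* = 0.485, so H* = 29.6.
From dB/dt = 0: 1.4(1 - B*/251) = 0.0353·29.6, giving B* = 251·(1 - 0.746) = 63.8.
From dH/dt = 0: 0.0106·63.8 - 0.54 = 0.0441C*, so C* = 0.137/0.0441 = 3.1.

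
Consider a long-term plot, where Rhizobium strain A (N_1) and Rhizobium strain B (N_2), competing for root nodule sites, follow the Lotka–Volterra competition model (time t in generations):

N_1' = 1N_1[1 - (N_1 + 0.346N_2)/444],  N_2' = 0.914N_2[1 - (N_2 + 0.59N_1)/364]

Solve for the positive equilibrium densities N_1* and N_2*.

N_1* ≈ 400, N_2* ≈ 128

Setting both brackets to zero gives the nullclines N_1 + 0.346N_2 = 444 and 0.59N_1 + N_2 = 364.
Substituting N_2 = 364 - 0.59N_1 into the first: N_1(1 - 0.346·0.59) = 444 - 0.346·364.
So N_1* = 318/0.796 = 400, and then N_2* = 364 - 0.59·400 = 128.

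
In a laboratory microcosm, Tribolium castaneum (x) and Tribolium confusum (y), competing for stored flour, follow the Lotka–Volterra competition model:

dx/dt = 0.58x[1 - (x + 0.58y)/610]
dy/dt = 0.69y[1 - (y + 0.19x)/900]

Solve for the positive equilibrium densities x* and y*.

Setting both brackets to zero gives the nullclines x + 0.58y = 610 and 0.19x + y = 900.
Substituting y = 900 - 0.19x into the first: x(1 - 0.58·0.19) = 610 - 0.58·900.
So x* = 88/0.89 = 98.9, and then y* = 900 - 0.19·98.9 = 881.

x* ≈ 98.9, y* ≈ 881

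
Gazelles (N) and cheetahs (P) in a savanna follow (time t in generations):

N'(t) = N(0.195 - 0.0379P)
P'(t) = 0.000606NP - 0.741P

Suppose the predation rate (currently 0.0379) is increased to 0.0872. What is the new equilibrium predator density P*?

P* ≈ 2.24

At the interior fixed point, setting dN/dt = 0 with N > 0 fixes P* = (prey growth rate)/(NP coefficient) — independent of the other coefficients.
With the change, P* = 0.195/0.0872 = 2.24; it falls from 5.15.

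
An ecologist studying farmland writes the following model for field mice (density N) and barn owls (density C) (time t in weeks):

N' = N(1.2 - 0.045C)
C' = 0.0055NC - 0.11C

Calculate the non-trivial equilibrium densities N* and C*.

N* ≈ 20, C* ≈ 26.7

Set dC/dt = 0 with C > 0: 0.0055N - 0.11 = 0, so N* = 0.11/0.0055 = 20.
Set dN/dt = 0 with N > 0: 1.2 - 0.045C = 0, so C* = 1.2/0.045 = 26.7.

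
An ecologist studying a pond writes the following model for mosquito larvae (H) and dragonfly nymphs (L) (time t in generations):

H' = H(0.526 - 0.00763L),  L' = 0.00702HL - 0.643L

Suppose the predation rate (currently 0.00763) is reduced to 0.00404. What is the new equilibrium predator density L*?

At the interior fixed point, setting dH/dt = 0 with H > 0 fixes L* = (prey growth rate)/(HL coefficient) — independent of the other coefficients.
With the change, L* = 0.526/0.00404 = 130; it rises from 68.9.

L* ≈ 130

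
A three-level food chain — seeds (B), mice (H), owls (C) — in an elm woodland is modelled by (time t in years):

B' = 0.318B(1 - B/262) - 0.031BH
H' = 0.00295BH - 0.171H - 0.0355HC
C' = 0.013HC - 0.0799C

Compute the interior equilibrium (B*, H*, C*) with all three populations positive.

From dC/dt = 0: 0.013H* = 0.0799, so H* = 6.15.
From dB/dt = 0: 0.318(1 - B*/262) = 0.031·6.15, giving B* = 262·(1 - 0.599) = 105.
From dH/dt = 0: 0.00295·105 - 0.171 = 0.0355C*, so C* = 0.139/0.0355 = 3.91.

B* ≈ 105, H* ≈ 6.15, C* ≈ 3.91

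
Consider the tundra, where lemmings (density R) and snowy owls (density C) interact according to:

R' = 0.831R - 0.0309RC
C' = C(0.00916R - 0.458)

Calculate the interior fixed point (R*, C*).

R* ≈ 50, C* ≈ 26.9

Set dC/dt = 0 with C > 0: 0.00916R - 0.458 = 0, so R* = 0.458/0.00916 = 50.
Set dR/dt = 0 with R > 0: 0.831 - 0.0309C = 0, so C* = 0.831/0.0309 = 26.9.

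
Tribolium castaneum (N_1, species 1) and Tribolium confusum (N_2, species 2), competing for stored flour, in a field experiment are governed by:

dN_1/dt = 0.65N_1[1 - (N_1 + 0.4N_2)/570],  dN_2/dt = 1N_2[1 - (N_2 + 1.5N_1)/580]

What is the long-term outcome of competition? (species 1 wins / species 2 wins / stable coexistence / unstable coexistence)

species 1 excludes species 2

Compare the nullcline intercepts: K1/α12 = 570/0.4 = 1420 > K2 = 580; K2/α21 = 580/1.5 = 387 < K1 = 570.
Since the inequalities point opposite ways, species 1 can invade but species 2 cannot.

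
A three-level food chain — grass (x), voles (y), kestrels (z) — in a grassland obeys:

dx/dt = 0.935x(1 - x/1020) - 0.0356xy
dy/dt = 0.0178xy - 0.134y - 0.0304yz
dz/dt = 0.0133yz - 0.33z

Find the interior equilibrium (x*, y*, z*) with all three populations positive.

x* ≈ 56.4, y* ≈ 24.8, z* ≈ 28.6

From dz/dt = 0: 0.0133y* = 0.33, so y* = 24.8.
From dx/dt = 0: 0.935(1 - x*/1020) = 0.0356·24.8, giving x* = 1020·(1 - 0.945) = 56.4.
From dy/dt = 0: 0.0178·56.4 - 0.134 = 0.0304z*, so z* = 0.87/0.0304 = 28.6.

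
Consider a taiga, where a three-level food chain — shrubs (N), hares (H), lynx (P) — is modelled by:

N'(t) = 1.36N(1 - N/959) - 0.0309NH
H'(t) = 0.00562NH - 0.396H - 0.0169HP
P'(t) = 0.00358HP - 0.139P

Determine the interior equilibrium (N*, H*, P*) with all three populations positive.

From dP/dt = 0: 0.00358H* = 0.139, so H* = 38.8.
From dN/dt = 0: 1.36(1 - N*/959) = 0.0309·38.8, giving N* = 959·(1 - 0.882) = 113.
From dH/dt = 0: 0.00562·113 - 0.396 = 0.0169P*, so P* = 0.239/0.0169 = 14.1.

N* ≈ 113, H* ≈ 38.8, P* ≈ 14.1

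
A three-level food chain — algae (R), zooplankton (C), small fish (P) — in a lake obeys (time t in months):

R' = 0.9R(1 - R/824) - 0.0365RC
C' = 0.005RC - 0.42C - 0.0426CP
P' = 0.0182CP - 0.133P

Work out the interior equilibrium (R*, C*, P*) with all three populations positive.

R* ≈ 580, C* ≈ 7.31, P* ≈ 58.2

From dP/dt = 0: 0.0182C* = 0.133, so C* = 7.31.
From dR/dt = 0: 0.9(1 - R*/824) = 0.0365·7.31, giving R* = 824·(1 - 0.296) = 580.
From dC/dt = 0: 0.005·580 - 0.42 = 0.0426P*, so P* = 2.48/0.0426 = 58.2.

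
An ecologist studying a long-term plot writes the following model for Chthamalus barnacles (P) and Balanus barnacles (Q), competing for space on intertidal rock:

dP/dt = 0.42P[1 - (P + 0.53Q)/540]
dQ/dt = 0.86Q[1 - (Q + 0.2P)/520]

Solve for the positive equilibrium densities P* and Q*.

Setting both brackets to zero gives the nullclines P + 0.53Q = 540 and 0.2P + Q = 520.
Substituting Q = 520 - 0.2P into the first: P(1 - 0.53·0.2) = 540 - 0.53·520.
So P* = 264/0.894 = 296, and then Q* = 520 - 0.2·296 = 461.

P* ≈ 296, Q* ≈ 461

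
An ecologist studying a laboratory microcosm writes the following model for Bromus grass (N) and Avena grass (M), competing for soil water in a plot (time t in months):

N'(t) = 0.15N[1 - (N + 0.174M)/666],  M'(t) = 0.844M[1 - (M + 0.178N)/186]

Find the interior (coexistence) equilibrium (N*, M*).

N* ≈ 654, M* ≈ 69.6

Setting both brackets to zero gives the nullclines N + 0.174M = 666 and 0.178N + M = 186.
Substituting M = 186 - 0.178N into the first: N(1 - 0.174·0.178) = 666 - 0.174·186.
So N* = 634/0.969 = 654, and then M* = 186 - 0.178·654 = 69.6.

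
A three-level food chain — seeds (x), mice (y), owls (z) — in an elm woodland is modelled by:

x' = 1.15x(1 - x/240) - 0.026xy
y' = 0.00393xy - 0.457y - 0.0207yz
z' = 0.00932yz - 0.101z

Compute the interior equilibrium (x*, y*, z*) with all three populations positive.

x* ≈ 181, y* ≈ 10.8, z* ≈ 12.3

From dz/dt = 0: 0.00932y* = 0.101, so y* = 10.8.
From dx/dt = 0: 1.15(1 - x*/240) = 0.026·10.8, giving x* = 240·(1 - 0.245) = 181.
From dy/dt = 0: 0.00393·181 - 0.457 = 0.0207z*, so z* = 0.255/0.0207 = 12.3.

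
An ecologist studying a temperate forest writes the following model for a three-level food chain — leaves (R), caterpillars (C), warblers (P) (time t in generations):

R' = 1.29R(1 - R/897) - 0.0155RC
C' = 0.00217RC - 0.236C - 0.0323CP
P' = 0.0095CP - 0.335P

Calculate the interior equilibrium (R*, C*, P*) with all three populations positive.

From dP/dt = 0: 0.0095C* = 0.335, so C* = 35.3.
From dR/dt = 0: 1.29(1 - R*/897) = 0.0155·35.3, giving R* = 897·(1 - 0.424) = 517.
From dC/dt = 0: 0.00217·517 - 0.236 = 0.0323P*, so P* = 0.886/0.0323 = 27.4.

R* ≈ 517, C* ≈ 35.3, P* ≈ 27.4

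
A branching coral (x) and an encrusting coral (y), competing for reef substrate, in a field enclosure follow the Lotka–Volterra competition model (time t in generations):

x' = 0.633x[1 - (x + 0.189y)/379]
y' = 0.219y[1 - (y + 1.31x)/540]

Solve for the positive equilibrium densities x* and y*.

x* ≈ 368, y* ≈ 57.8

Setting both brackets to zero gives the nullclines x + 0.189y = 379 and 1.31x + y = 540.
Substituting y = 540 - 1.31x into the first: x(1 - 0.189·1.31) = 379 - 0.189·540.
So x* = 277/0.752 = 368, and then y* = 540 - 1.31·368 = 57.8.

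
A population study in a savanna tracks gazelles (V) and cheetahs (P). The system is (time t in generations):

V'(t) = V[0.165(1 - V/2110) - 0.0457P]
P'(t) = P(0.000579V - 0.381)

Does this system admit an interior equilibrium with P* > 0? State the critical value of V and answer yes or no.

The predator equation gives dP/dt > 0 only when V > 0.381/0.000579 = 658.
Without the predator, V → K = 2110. Since 2110 > 658, the predator can invade and persist.

Threshold V = 658; K > 658, so yes, the predator persists.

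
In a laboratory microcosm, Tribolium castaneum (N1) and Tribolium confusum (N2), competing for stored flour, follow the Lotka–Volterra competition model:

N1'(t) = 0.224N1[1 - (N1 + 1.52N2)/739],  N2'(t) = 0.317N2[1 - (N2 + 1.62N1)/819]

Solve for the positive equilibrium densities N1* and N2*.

N1* ≈ 346, N2* ≈ 259

Setting both brackets to zero gives the nullclines N1 + 1.52N2 = 739 and 1.62N1 + N2 = 819.
Substituting N2 = 819 - 1.62N1 into the first: N1(1 - 1.52·1.62) = 739 - 1.52·819.
So N1* = -506/-1.46 = 346, and then N2* = 819 - 1.62·346 = 259.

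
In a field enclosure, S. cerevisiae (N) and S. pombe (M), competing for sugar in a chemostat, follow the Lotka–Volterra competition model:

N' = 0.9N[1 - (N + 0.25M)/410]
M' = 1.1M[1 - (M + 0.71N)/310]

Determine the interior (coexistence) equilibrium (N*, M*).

Setting both brackets to zero gives the nullclines N + 0.25M = 410 and 0.71N + M = 310.
Substituting M = 310 - 0.71N into the first: N(1 - 0.25·0.71) = 410 - 0.25·310.
So N* = 332/0.823 = 404, and then M* = 310 - 0.71·404 = 23.

N* ≈ 404, M* ≈ 23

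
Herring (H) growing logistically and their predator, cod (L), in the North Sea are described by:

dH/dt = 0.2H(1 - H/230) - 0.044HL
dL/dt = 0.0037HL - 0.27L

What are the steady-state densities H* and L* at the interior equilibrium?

H* ≈ 73, L* ≈ 3.1

From dL/dt = 0 with L > 0: 0.0037H* = 0.27, so H* = 73.
Substitute into dH/dt = 0: 0.2(1 - 73/230) = 0.044L*.
The bracket is 0.683, giving L* = 0.137/0.044 = 3.1.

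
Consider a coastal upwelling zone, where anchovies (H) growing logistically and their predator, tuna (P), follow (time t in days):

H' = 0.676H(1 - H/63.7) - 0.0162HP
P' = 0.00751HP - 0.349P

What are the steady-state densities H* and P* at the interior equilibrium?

From dP/dt = 0 with P > 0: 0.00751H* = 0.349, so H* = 46.5.
Substitute into dH/dt = 0: 0.676(1 - 46.5/63.7) = 0.0162P*.
The bracket is 0.27, giving P* = 0.183/0.0162 = 11.3.

H* ≈ 46.5, P* ≈ 11.3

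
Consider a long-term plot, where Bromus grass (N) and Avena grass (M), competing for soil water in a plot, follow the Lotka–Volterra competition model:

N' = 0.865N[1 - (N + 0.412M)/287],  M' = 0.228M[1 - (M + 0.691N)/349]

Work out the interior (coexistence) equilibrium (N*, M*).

Setting both brackets to zero gives the nullclines N + 0.412M = 287 and 0.691N + M = 349.
Substituting M = 349 - 0.691N into the first: N(1 - 0.412·0.691) = 287 - 0.412·349.
So N* = 143/0.715 = 200, and then M* = 349 - 0.691·200 = 211.

N* ≈ 200, M* ≈ 211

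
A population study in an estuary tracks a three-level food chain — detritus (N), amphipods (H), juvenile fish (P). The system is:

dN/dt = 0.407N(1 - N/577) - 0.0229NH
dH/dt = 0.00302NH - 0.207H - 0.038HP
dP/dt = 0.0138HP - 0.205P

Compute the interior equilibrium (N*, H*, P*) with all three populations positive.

From dP/dt = 0: 0.0138H* = 0.205, so H* = 14.9.
From dN/dt = 0: 0.407(1 - N*/577) = 0.0229·14.9, giving N* = 577·(1 - 0.836) = 94.7.
From dH/dt = 0: 0.00302·94.7 - 0.207 = 0.038P*, so P* = 0.0791/0.038 = 2.08.

N* ≈ 94.7, H* ≈ 14.9, P* ≈ 2.08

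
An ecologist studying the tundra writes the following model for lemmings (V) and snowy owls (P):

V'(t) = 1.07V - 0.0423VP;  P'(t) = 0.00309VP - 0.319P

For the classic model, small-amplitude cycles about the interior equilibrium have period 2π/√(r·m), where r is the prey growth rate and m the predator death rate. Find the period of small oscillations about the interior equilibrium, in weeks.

Here r = 1.07 and m = 0.319, so r·m = 0.341.
ω = √0.341 = 0.584 per week, hence T = 2π/ω ≈ 10.8 weeks.

T ≈ 10.8 weeks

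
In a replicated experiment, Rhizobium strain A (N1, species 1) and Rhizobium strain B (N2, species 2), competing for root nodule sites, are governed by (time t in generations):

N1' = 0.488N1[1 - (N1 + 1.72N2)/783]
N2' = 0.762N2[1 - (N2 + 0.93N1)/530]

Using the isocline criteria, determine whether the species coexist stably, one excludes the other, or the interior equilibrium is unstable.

unstable coexistence (outcome depends on initial conditions)

Compare the nullcline intercepts: K1/α12 = 783/1.72 = 455 < K2 = 530; K2/α21 = 530/0.93 = 570 < K1 = 783.
Since both are reversed, neither can invade when rare; the interior point is a saddle.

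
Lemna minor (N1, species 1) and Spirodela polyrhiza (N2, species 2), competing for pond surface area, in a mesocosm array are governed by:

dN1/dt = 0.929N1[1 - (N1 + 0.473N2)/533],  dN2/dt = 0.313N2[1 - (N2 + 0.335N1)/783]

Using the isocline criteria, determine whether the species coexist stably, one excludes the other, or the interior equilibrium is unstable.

Compare the nullcline intercepts: K1/α12 = 533/0.473 = 1130 > K2 = 783; K2/α21 = 783/0.335 = 2340 > K1 = 533.
Since both inequalities hold, each species can invade when rare, so the interior equilibrium is stable.

stable coexistence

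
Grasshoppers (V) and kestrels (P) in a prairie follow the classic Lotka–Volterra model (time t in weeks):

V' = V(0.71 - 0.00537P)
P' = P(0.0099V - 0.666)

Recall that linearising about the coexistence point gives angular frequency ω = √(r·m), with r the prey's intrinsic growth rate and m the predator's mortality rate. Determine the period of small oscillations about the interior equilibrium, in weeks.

Here r = 0.71 and m = 0.666, so r·m = 0.473.
ω = √0.473 = 0.688 per week, hence T = 2π/ω ≈ 9.14 weeks.

T ≈ 9.14 weeks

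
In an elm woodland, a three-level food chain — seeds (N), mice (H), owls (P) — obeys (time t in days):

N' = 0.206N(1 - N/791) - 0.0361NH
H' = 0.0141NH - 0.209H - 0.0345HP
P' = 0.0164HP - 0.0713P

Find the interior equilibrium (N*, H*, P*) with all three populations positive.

From dP/dt = 0: 0.0164H* = 0.0713, so H* = 4.35.
From dN/dt = 0: 0.206(1 - N*/791) = 0.0361·4.35, giving N* = 791·(1 - 0.762) = 188.
From dH/dt = 0: 0.0141·188 - 0.209 = 0.0345P*, so P* = 2.45/0.0345 = 70.9.

N* ≈ 188, H* ≈ 4.35, P* ≈ 70.9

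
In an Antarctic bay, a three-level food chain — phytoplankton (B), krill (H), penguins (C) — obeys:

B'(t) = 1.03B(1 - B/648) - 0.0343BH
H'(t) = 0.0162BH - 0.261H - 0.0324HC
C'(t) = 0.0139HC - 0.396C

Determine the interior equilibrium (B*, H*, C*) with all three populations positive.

From dC/dt = 0: 0.0139H* = 0.396, so H* = 28.5.
From dB/dt = 0: 1.03(1 - B*/648) = 0.0343·28.5, giving B* = 648·(1 - 0.949) = 33.2.
From dH/dt = 0: 0.0162·33.2 - 0.261 = 0.0324C*, so C* = 0.277/0.0324 = 8.56.

B* ≈ 33.2, H* ≈ 28.5, C* ≈ 8.56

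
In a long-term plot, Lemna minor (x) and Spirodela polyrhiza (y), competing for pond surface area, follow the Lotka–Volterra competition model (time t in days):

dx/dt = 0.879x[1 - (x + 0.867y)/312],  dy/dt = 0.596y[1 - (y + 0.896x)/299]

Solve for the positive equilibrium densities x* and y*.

x* ≈ 236, y* ≈ 87.1

Setting both brackets to zero gives the nullclines x + 0.867y = 312 and 0.896x + y = 299.
Substituting y = 299 - 0.896x into the first: x(1 - 0.867·0.896) = 312 - 0.867·299.
So x* = 52.8/0.223 = 236, and then y* = 299 - 0.896·236 = 87.1.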